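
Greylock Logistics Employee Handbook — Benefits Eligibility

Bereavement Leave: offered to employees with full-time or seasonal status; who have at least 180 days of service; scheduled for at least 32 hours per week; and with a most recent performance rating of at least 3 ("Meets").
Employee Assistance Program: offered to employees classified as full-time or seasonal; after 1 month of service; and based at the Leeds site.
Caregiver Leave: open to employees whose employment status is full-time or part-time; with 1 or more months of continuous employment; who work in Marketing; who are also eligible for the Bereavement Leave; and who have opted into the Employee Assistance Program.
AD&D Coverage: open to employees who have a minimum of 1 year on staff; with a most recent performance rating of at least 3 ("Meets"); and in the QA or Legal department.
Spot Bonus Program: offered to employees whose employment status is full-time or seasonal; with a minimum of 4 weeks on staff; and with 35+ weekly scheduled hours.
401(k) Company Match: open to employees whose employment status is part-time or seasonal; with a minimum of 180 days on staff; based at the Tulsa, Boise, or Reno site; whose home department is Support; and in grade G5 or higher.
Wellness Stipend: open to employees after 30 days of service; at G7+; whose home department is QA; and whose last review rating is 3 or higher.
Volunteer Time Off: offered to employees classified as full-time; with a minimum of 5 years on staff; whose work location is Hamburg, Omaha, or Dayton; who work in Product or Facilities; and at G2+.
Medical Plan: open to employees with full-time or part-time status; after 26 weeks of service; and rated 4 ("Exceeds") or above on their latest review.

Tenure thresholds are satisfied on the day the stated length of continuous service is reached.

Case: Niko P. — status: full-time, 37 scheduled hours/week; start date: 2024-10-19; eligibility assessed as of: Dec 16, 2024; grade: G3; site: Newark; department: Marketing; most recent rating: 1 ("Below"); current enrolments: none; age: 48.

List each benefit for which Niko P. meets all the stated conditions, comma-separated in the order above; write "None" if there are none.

Spot Bonus Program

Service from 2024-10-19 to Dec 16, 2024: 58 days.
Bereavement Leave — status full-time ✓; service 58 days < 180 days ✗ → not eligible.
Employee Assistance Program — status full-time ✓; service 58 days ≥ 1 month (≈30 days) ✓; site Newark ✗ (not Leeds) → not eligible.
Caregiver Leave — status full-time ✓; service 58 days ≥ 1 month (≈30 days) ✓; dept Marketing ✓; not eligible for Bereavement Leave ✗ → not eligible.
AD&D Coverage — service 58 days < 1 year (≈365 days) ✗ → not eligible.
Spot Bonus Program — status full-time ✓; service 58 days ≥ 4 weeks (≈28 days) ✓; 37 hrs/wk ≥ 35 ✓ → eligible.
401(k) Company Match — status full-time ✗ (requires part-time or seasonal) → not eligible.
Wellness Stipend — service 58 days ≥ 30 days ✓; grade G3 < G7 ✗ → not eligible.
Volunteer Time Off — status full-time ✓; service 58 days < 5 years (≈1825 days) ✗ → not eligible.
Medical Plan — status full-time ✓; service 58 days < 26 weeks (≈182 days) ✗ → not eligible.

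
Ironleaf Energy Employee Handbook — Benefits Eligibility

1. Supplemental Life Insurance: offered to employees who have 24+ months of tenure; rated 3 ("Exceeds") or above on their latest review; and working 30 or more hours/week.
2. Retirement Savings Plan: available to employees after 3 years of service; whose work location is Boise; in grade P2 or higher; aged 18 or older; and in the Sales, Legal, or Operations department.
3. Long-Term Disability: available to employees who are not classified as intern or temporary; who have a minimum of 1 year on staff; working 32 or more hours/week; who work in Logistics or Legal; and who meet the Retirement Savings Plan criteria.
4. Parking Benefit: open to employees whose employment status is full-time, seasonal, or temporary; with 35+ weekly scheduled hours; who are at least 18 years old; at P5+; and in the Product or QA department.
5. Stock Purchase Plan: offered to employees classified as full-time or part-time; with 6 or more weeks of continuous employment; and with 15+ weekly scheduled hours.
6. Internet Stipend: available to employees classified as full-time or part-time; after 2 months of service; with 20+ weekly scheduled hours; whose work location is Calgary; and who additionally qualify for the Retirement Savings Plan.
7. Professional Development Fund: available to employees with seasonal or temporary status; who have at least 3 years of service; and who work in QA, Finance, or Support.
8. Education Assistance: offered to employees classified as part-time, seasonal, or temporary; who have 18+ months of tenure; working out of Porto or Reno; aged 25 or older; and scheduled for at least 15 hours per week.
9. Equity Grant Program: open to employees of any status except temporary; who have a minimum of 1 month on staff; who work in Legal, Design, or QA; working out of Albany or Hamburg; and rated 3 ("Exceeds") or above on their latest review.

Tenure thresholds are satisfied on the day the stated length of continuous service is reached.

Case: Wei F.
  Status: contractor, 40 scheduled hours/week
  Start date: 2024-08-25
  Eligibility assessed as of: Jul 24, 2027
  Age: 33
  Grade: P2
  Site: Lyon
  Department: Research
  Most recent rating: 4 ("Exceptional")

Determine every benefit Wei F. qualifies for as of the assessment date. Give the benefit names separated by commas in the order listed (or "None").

Supplemental Life Insurance

Service from 2024-08-25 to Jul 24, 2027: 1063 days.
Supplemental Life Insurance — service 1063 days ≥ 24 months (≈720 days) ✓; rating 4 ≥ 3 ✓; 40 hrs/wk ≥ 30 ✓ → eligible.
Retirement Savings Plan — service 1063 days < 3 years (≈1095 days) ✗ → not eligible.
Long-Term Disability — status contractor ✓ (not excluded); service 1063 days ≥ 1 year (≈365 days) ✓; 40 hrs/wk ≥ 32 ✓; dept Research ✗ → not eligible.
Parking Benefit — status contractor ✗ (requires full-time, seasonal, or temporary) → not eligible.
Stock Purchase Plan — status contractor ✗ (requires full-time or part-time) → not eligible.
Internet Stipend — status contractor ✗ (requires full-time or part-time) → not eligible.
Professional Development Fund — status contractor ✗ (requires seasonal or temporary) → not eligible.
Education Assistance — status contractor ✗ (requires part-time, seasonal, or temporary) → not eligible.
Equity Grant Program — status contractor ✓ (not excluded); service 1063 days ≥ 1 month (≈30 days) ✓; dept Research ✗ → not eligible.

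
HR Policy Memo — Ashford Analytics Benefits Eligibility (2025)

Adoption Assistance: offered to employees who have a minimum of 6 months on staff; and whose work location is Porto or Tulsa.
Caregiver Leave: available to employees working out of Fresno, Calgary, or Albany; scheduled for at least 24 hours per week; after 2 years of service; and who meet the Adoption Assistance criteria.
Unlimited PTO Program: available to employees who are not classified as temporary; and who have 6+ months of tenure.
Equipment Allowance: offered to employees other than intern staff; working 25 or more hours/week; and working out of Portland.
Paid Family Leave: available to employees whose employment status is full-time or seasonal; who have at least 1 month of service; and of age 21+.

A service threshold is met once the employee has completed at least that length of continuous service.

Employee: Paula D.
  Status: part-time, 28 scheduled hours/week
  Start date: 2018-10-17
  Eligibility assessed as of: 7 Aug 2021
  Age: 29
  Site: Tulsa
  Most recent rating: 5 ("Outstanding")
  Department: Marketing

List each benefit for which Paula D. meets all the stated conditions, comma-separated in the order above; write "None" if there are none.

Adoption Assistance, Unlimited PTO Program

Service from 2018-10-17 to 7 Aug 2021: 1025 days.
Adoption Assistance — service 1025 days ≥ 6 months (≈180 days) ✓; site Tulsa ✓ → eligible.
Caregiver Leave — site Tulsa ✗ (not Fresno, Calgary, or Albany) → not eligible.
Unlimited PTO Program — status part-time ✓ (not excluded); service 1025 days ≥ 6 months (≈180 days) ✓ → eligible.
Equipment Allowance — status part-time ✓ (not excluded); 28 hrs/wk ≥ 25 ✓; site Tulsa ✗ (not Portland) → not eligible.
Paid Family Leave — status part-time ✗ (requires full-time or seasonal) → not eligible.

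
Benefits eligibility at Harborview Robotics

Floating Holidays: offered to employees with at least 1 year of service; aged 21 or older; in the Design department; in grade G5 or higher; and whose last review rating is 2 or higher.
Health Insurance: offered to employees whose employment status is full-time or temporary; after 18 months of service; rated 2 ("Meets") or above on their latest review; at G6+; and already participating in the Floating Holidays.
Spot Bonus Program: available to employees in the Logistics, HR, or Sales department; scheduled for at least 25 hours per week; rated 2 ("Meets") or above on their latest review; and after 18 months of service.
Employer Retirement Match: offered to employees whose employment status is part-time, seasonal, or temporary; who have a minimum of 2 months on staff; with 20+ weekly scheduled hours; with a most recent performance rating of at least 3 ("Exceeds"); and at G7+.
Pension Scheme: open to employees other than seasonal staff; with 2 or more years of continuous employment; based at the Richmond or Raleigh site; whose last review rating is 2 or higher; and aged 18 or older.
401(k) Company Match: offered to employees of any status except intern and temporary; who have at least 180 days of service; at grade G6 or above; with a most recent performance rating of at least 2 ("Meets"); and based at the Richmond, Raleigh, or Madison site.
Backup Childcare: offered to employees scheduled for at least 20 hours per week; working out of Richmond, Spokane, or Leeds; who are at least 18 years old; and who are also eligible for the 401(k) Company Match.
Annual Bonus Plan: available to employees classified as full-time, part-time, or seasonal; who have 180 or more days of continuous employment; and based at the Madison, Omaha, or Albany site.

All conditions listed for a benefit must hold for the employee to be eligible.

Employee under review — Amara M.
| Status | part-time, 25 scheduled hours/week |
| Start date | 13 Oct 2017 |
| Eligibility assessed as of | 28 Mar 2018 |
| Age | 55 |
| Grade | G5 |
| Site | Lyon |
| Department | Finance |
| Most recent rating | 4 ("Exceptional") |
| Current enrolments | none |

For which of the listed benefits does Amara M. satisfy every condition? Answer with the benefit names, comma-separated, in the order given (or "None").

Service from 13 Oct 2017 to 28 Mar 2018: 166 days.
Floating Holidays — service 166 days < 1 year (≈365 days) ✗ → not eligible.
Health Insurance — status part-time ✗ (requires full-time or temporary) → not eligible.
Spot Bonus Program — dept Finance ✗ → not eligible.
Employer Retirement Match — status part-time ✓; service 166 days ≥ 2 months (≈60 days) ✓; 25 hrs/wk ≥ 20 ✓; rating 4 ≥ 3 ✓; grade G5 < G7 ✗ → not eligible.
Pension Scheme — status part-time ✓ (not excluded); service 166 days < 2 years (≈730 days) ✗ → not eligible.
401(k) Company Match — status part-time ✓ (not excluded); service 166 days < 180 days ✗ → not eligible.
Backup Childcare — 25 hrs/wk ≥ 20 ✓; site Lyon ✗ (not Richmond, Spokane, or Leeds) → not eligible.
Annual Bonus Plan — status part-time ✓; service 166 days < 180 days ✗ → not eligible.

None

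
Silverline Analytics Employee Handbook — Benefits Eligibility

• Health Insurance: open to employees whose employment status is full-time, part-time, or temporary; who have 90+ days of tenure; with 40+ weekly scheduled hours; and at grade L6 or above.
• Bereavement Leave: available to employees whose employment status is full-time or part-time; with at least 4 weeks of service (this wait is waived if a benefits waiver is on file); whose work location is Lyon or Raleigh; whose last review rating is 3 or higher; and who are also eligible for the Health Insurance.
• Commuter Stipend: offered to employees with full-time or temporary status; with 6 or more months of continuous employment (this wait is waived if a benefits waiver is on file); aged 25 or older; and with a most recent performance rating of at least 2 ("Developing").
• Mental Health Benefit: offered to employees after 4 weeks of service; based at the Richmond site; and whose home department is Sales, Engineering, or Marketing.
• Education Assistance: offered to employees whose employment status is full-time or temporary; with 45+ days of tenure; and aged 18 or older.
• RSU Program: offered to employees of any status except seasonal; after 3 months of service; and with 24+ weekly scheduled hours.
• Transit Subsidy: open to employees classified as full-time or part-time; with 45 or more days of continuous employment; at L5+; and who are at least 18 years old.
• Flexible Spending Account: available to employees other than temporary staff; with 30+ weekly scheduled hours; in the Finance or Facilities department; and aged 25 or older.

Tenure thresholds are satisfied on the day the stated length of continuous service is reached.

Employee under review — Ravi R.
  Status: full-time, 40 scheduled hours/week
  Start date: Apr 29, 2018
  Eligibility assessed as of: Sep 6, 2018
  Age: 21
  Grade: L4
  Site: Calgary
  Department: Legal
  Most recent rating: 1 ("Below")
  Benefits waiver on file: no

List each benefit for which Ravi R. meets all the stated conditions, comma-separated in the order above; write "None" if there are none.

Service from Apr 29, 2018 to Sep 6, 2018: 130 days.
Health Insurance — status full-time ✓; service 130 days ≥ 90 days ✓; 40 hrs/wk ≥ 40 ✓; grade L4 < L6 ✗ → not eligible.
Bereavement Leave — status full-time ✓; no waiver, service 130 days ≥ 4 weeks (≈28 days) ✓; site Calgary ✗ (not Lyon or Raleigh) → not eligible.
Commuter Stipend — status full-time ✓; no waiver, service 130 days < 6 months (≈180 days) ✗ → not eligible.
Mental Health Benefit — service 130 days ≥ 4 weeks (≈28 days) ✓; site Calgary ✗ (not Richmond) → not eligible.
Education Assistance — status full-time ✓; service 130 days ≥ 45 days ✓; age 21 ≥ 18 ✓ → eligible.
RSU Program — status full-time ✓ (not excluded); service 130 days ≥ 3 months (≈90 days) ✓; 40 hrs/wk ≥ 24 ✓ → eligible.
Transit Subsidy — status full-time ✓; service 130 days ≥ 45 days ✓; grade L4 < L5 ✗ → not eligible.
Flexible Spending Account — status full-time ✓ (not excluded); 40 hrs/wk ≥ 30 ✓; dept Legal ✗ → not eligible.

Education Assistance, RSU Program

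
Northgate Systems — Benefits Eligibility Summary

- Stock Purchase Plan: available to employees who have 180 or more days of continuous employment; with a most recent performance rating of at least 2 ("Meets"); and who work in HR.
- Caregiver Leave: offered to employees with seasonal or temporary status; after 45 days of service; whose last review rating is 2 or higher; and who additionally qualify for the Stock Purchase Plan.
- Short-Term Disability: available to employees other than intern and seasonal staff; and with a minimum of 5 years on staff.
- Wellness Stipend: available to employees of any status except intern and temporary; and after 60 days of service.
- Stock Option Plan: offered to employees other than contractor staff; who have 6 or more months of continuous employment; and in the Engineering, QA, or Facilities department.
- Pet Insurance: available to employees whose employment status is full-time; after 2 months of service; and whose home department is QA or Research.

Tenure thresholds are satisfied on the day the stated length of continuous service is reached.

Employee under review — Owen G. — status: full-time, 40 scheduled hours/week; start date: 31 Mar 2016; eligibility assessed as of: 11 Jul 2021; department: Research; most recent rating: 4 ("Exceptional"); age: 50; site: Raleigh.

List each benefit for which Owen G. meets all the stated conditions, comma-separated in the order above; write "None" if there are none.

Short-Term Disability, Wellness Stipend, Pet Insurance

Service from 31 Mar 2016 to 11 Jul 2021: 1928 days.
Stock Purchase Plan — service 1928 days ≥ 180 days ✓; rating 4 ≥ 2 ✓; dept Research ✗ → not eligible.
Caregiver Leave — status full-time ✗ (requires seasonal or temporary) → not eligible.
Short-Term Disability — status full-time ✓ (not excluded); service 1928 days ≥ 5 years (≈1825 days) ✓ → eligible.
Wellness Stipend — status full-time ✓ (not excluded); service 1928 days ≥ 60 days ✓ → eligible.
Stock Option Plan — status full-time ✓ (not excluded); service 1928 days ≥ 6 months (≈180 days) ✓; dept Research ✗ → not eligible.
Pet Insurance — status full-time ✓; service 1928 days ≥ 2 months (≈60 days) ✓; dept Research ✓ → eligible.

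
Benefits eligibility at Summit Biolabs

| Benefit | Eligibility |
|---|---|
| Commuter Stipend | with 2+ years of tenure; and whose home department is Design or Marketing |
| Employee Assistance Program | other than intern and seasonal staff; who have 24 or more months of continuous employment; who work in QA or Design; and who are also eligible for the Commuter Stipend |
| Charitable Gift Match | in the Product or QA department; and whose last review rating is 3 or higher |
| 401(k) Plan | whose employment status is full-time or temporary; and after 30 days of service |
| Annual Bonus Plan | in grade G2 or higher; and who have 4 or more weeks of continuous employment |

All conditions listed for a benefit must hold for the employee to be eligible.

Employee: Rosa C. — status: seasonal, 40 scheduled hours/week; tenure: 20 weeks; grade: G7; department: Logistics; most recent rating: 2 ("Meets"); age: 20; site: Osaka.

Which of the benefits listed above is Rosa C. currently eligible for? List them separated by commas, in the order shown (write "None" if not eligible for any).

Annual Bonus Plan

Commuter Stipend — service 20 weeks < 2 years (≈730 days) ✗ → not eligible.
Employee Assistance Program — status seasonal ✗ (excluded) → not eligible.
Charitable Gift Match — dept Logistics ✗ → not eligible.
401(k) Plan — status seasonal ✗ (requires full-time or temporary) → not eligible.
Annual Bonus Plan — grade G7 ≥ G2 ✓; service 20 weeks ≥ 4 weeks ✓ → eligible.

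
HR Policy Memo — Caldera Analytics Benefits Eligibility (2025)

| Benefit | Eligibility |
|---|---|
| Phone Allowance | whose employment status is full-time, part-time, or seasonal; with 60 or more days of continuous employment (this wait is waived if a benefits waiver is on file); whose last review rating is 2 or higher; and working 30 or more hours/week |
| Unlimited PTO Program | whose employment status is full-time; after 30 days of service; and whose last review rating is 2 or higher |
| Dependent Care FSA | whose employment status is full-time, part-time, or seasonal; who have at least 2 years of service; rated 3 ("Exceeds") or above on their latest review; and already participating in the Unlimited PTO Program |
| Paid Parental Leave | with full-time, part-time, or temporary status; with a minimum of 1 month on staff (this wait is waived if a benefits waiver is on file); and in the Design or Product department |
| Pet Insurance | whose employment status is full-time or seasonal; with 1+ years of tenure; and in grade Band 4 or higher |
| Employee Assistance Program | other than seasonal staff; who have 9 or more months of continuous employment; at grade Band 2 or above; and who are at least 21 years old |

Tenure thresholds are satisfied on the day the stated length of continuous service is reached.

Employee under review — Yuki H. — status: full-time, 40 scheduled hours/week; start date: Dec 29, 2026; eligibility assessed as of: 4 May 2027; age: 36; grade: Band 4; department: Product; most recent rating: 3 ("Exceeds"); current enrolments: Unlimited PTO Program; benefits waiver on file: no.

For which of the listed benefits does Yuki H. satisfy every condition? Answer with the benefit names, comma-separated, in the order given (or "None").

Service from Dec 29, 2026 to 4 May 2027: 126 days.
Phone Allowance — status full-time ✓; no waiver, service 126 days ≥ 60 days ✓; rating 3 ≥ 2 ✓; 40 hrs/wk ≥ 30 ✓ → eligible.
Unlimited PTO Program — status full-time ✓; service 126 days ≥ 30 days ✓; rating 3 ≥ 2 ✓ → eligible.
Dependent Care FSA — status full-time ✓; service 126 days < 2 years (≈730 days) ✗ → not eligible.
Paid Parental Leave — status full-time ✓; no waiver, service 126 days ≥ 1 month (≈30 days) ✓; dept Product ✓ → eligible.
Pet Insurance — status full-time ✓; service 126 days < 1 year (≈365 days) ✗ → not eligible.
Employee Assistance Program — status full-time ✓ (not excluded); service 126 days < 9 months (≈270 days) ✗ → not eligible.

Phone Allowance, Unlimited PTO Program, Paid Parental Leave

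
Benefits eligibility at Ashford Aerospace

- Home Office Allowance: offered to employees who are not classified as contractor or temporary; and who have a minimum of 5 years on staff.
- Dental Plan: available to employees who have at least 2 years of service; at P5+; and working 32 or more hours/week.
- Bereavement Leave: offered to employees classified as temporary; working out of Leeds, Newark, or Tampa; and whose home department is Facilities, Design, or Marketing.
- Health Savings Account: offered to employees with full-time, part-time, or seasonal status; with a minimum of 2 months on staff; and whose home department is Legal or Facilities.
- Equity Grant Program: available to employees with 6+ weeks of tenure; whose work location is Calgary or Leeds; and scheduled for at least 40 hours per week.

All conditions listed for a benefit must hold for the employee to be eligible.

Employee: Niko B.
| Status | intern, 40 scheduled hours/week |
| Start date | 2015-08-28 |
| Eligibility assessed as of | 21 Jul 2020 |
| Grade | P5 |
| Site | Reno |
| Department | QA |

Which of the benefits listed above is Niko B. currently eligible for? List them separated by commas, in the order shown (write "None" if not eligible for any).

Dental Plan

Service from 2015-08-28 to 21 Jul 2020: 1789 days.
Home Office Allowance — status intern ✓ (not excluded); service 1789 days < 5 years (≈1825 days) ✗ → not eligible.
Dental Plan — service 1789 days ≥ 2 years (≈730 days) ✓; grade P5 ≥ P5 ✓; 40 hrs/wk ≥ 32 ✓ → eligible.
Bereavement Leave — status intern ✗ (requires temporary) → not eligible.
Health Savings Account — status intern ✗ (requires full-time, part-time, or seasonal) → not eligible.
Equity Grant Program — service 1789 days ≥ 6 weeks (≈42 days) ✓; site Reno ✗ (not Calgary or Leeds) → not eligible.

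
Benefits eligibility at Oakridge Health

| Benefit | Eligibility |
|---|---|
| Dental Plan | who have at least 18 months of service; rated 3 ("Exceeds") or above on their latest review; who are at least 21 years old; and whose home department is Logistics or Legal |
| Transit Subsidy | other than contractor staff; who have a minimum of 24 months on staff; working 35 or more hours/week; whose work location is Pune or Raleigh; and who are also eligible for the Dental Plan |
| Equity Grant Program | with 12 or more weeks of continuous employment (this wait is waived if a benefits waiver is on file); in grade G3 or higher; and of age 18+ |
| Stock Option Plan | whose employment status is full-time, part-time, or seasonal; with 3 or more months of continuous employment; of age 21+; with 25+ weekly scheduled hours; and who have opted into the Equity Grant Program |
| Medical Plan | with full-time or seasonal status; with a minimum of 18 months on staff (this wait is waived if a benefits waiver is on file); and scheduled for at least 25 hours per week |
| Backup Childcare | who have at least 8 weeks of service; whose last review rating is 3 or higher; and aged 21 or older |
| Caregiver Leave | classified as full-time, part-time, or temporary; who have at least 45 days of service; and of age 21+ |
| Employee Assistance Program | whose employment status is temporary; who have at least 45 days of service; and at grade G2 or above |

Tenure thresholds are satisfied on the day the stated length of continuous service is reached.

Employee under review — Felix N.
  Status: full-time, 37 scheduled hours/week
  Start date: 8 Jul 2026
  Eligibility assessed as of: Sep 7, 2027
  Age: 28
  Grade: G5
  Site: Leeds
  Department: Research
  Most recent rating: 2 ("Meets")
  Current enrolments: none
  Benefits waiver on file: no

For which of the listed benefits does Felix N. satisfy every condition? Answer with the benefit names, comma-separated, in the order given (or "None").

Service from 8 Jul 2026 to Sep 7, 2027: 426 days.
Dental Plan — service 426 days < 18 months (≈540 days) ✗ → not eligible.
Transit Subsidy — status full-time ✓ (not excluded); service 426 days < 24 months (≈720 days) ✗ → not eligible.
Equity Grant Program — no waiver, service 426 days ≥ 12 weeks (≈84 days) ✓; grade G5 ≥ G3 ✓; age 28 ≥ 18 ✓ → eligible.
Stock Option Plan — status full-time ✓; service 426 days ≥ 3 months (≈90 days) ✓; age 28 ≥ 21 ✓; 37 hrs/wk ≥ 25 ✓; not enrolled in Equity Grant Program ✗ → not eligible.
Medical Plan — status full-time ✓; no waiver, service 426 days < 18 months (≈540 days) ✗ → not eligible.
Backup Childcare — service 426 days ≥ 8 weeks (≈56 days) ✓; rating 2 < 3 ✗ → not eligible.
Caregiver Leave — status full-time ✓; service 426 days ≥ 45 days ✓; age 28 ≥ 21 ✓ → eligible.
Employee Assistance Program — status full-time ✗ (requires temporary) → not eligible.

Equity Grant Program, Caregiver Leave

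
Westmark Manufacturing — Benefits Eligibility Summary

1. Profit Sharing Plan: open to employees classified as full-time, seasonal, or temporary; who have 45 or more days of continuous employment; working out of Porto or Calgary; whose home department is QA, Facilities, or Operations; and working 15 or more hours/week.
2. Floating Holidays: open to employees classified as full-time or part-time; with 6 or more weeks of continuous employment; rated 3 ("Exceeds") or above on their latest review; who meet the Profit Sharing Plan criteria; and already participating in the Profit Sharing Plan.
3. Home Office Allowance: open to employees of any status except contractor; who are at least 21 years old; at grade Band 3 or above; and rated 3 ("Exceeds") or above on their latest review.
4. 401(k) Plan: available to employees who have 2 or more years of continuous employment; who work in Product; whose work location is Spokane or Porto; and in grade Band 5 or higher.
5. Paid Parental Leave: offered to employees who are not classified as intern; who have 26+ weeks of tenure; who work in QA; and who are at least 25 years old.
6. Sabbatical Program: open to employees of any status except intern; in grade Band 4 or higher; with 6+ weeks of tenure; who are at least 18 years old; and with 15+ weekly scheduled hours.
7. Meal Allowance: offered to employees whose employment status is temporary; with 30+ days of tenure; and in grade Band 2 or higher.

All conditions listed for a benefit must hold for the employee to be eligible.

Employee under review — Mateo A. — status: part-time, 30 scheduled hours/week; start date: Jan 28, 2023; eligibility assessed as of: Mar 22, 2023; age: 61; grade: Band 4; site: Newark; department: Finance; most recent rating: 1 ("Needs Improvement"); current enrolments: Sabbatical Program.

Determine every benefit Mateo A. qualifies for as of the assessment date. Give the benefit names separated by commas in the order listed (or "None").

Service from Jan 28, 2023 to Mar 22, 2023: 53 days.
Profit Sharing Plan — status part-time ✗ (requires full-time, seasonal, or temporary) → not eligible.
Floating Holidays — status part-time ✓; service 53 days ≥ 6 weeks (≈42 days) ✓; rating 1 < 3 ✗ → not eligible.
Home Office Allowance — status part-time ✓ (not excluded); age 61 ≥ 21 ✓; grade Band 4 ≥ Band 3 ✓; rating 1 < 3 ✗ → not eligible.
401(k) Plan — service 53 days < 2 years (≈730 days) ✗ → not eligible.
Paid Parental Leave — status part-time ✓ (not excluded); service 53 days < 26 weeks (≈182 days) ✗ → not eligible.
Sabbatical Program — status part-time ✓ (not excluded); grade Band 4 ≥ Band 4 ✓; service 53 days ≥ 6 weeks (≈42 days) ✓; age 61 ≥ 18 ✓; 30 hrs/wk ≥ 15 ✓ → eligible.
Meal Allowance — status part-time ✗ (requires temporary) → not eligible.

Sabbatical Program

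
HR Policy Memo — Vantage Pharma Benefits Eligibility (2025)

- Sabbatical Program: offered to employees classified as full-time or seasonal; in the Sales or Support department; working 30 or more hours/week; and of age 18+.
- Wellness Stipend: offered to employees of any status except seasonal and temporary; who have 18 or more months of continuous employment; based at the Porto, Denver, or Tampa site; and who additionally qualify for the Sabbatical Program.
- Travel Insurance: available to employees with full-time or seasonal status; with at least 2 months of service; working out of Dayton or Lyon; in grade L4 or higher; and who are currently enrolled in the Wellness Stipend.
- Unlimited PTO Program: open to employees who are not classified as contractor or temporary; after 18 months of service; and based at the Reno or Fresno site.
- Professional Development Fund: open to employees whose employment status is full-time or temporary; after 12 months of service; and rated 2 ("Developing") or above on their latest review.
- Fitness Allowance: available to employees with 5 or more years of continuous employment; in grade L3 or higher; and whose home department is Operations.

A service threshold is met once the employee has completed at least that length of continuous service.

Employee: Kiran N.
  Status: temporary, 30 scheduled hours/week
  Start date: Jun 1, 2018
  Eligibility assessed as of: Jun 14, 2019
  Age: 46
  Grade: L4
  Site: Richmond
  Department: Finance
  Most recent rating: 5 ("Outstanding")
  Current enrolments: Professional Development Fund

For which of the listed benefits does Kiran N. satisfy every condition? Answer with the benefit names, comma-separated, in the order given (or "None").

Service from Jun 1, 2018 to Jun 14, 2019: 378 days.
Sabbatical Program — status temporary ✗ (requires full-time or seasonal) → not eligible.
Wellness Stipend — status temporary ✗ (excluded) → not eligible.
Travel Insurance — status temporary ✗ (requires full-time or seasonal) → not eligible.
Unlimited PTO Program — status temporary ✗ (excluded) → not eligible.
Professional Development Fund — status temporary ✓; service 378 days ≥ 12 months (≈360 days) ✓; rating 5 ≥ 2 ✓ → eligible.
Fitness Allowance — service 378 days < 5 years (≈1825 days) ✗ → not eligible.

Professional Development Fund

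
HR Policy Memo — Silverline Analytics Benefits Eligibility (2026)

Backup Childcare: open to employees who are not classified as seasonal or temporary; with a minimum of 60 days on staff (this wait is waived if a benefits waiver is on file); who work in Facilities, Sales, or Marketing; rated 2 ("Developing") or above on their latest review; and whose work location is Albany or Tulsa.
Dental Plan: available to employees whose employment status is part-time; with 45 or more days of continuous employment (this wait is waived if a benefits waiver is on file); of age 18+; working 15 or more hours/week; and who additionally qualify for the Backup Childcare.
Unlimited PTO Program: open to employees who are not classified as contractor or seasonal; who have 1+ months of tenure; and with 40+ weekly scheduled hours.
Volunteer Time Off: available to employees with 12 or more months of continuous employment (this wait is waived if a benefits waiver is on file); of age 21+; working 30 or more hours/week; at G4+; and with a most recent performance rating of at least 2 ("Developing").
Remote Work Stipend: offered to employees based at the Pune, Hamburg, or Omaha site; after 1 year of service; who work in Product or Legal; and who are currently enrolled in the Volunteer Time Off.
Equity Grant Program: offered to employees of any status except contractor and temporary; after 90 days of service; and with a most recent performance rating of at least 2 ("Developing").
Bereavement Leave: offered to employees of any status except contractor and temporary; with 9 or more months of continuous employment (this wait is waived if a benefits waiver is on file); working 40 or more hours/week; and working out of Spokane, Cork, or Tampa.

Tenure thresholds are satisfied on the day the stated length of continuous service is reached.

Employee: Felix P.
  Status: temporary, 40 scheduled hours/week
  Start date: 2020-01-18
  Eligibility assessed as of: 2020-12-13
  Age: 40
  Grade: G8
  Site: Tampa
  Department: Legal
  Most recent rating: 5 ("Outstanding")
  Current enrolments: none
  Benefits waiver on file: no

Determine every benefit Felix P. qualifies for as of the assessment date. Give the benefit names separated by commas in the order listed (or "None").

Unlimited PTO Program

Service from 2020-01-18 to 2020-12-13: 330 days.
Backup Childcare — status temporary ✗ (excluded) → not eligible.
Dental Plan — status temporary ✗ (requires part-time) → not eligible.
Unlimited PTO Program — status temporary ✓ (not excluded); service 330 days ≥ 1 month (≈30 days) ✓; 40 hrs/wk ≥ 40 ✓ → eligible.
Volunteer Time Off — no waiver, service 330 days < 12 months (≈360 days) ✗ → not eligible.
Remote Work Stipend — site Tampa ✗ (not Pune, Hamburg, or Omaha) → not eligible.
Equity Grant Program — status temporary ✗ (excluded) → not eligible.
Bereavement Leave — status temporary ✗ (excluded) → not eligible.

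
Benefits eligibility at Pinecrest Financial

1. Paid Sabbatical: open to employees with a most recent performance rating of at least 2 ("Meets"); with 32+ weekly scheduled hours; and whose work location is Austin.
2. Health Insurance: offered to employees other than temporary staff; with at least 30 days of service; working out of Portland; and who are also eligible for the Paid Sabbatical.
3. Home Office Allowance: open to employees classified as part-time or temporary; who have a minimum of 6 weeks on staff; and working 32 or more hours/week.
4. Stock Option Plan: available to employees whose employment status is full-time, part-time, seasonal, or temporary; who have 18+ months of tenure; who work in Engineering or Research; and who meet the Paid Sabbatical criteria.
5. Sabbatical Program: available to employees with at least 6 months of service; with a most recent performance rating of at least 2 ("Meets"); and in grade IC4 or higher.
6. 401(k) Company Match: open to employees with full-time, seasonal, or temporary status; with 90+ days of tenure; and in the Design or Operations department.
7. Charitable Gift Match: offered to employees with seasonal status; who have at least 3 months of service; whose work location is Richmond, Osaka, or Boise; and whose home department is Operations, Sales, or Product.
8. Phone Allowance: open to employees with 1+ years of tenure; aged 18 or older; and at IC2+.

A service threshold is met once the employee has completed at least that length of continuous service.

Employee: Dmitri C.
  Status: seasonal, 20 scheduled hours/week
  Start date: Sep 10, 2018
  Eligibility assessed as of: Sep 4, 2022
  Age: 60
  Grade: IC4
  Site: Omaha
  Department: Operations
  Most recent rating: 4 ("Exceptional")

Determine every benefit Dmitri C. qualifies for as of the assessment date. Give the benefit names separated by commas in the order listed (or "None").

Service from Sep 10, 2018 to Sep 4, 2022: 1455 days.
Paid Sabbatical — rating 4 ≥ 2 ✓; 20 hrs/wk < 32 ✗ → not eligible.
Health Insurance — status seasonal ✓ (not excluded); service 1455 days ≥ 30 days ✓; site Omaha ✗ (not Portland) → not eligible.
Home Office Allowance — status seasonal ✗ (requires part-time or temporary) → not eligible.
Stock Option Plan — status seasonal ✓; service 1455 days ≥ 18 months (≈540 days) ✓; dept Operations ✗ → not eligible.
Sabbatical Program — service 1455 days ≥ 6 months (≈180 days) ✓; rating 4 ≥ 2 ✓; grade IC4 ≥ IC4 ✓ → eligible.
401(k) Company Match — status seasonal ✓; service 1455 days ≥ 90 days ✓; dept Operations ✓ → eligible.
Charitable Gift Match — status seasonal ✓; service 1455 days ≥ 3 months (≈90 days) ✓; site Omaha ✗ (not Richmond, Osaka, or Boise) → not eligible.
Phone Allowance — service 1455 days ≥ 1 year (≈365 days) ✓; age 60 ≥ 18 ✓; grade IC4 ≥ IC2 ✓ → eligible.

Sabbatical Program, 401(k) Company Match, Phone Allowance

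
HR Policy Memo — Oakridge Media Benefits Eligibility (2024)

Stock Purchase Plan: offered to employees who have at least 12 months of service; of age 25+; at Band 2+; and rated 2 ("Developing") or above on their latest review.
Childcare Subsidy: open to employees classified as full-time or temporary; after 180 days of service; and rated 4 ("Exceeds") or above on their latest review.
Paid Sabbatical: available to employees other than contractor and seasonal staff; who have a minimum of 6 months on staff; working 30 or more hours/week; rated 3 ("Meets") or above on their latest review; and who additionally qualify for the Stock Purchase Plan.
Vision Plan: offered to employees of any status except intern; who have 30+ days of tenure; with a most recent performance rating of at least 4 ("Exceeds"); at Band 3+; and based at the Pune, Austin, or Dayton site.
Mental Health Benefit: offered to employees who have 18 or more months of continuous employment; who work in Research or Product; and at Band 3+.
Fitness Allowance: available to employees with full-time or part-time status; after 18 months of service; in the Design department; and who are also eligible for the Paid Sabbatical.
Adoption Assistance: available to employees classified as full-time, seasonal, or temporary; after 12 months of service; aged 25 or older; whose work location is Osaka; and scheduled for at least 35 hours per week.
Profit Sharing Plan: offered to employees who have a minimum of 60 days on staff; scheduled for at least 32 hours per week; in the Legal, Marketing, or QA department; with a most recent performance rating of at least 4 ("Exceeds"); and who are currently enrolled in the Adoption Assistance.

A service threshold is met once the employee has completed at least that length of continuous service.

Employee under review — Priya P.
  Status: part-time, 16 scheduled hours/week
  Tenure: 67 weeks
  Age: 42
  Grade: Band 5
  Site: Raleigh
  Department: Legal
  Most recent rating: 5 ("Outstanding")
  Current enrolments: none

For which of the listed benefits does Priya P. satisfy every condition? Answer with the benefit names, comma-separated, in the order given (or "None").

Stock Purchase Plan — service 67 weeks ≥ 12 months (≈360 days) ✓; age 42 ≥ 25 ✓; grade Band 5 ≥ Band 2 ✓; rating 5 ≥ 2 ✓ → eligible.
Childcare Subsidy — status part-time ✗ (requires full-time or temporary) → not eligible.
Paid Sabbatical — status part-time ✓ (not excluded); service 67 weeks ≥ 6 months (≈180 days) ✓; 16 hrs/wk < 30 ✗ → not eligible.
Vision Plan — status part-time ✓ (not excluded); service 67 weeks ≥ 30 days ✓; rating 5 ≥ 4 ✓; grade Band 5 ≥ Band 3 ✓; site Raleigh ✗ (not Pune, Austin, or Dayton) → not eligible.
Mental Health Benefit — service 67 weeks < 18 months (≈540 days) ✗ → not eligible.
Fitness Allowance — status part-time ✓; service 67 weeks < 18 months (≈540 days) ✗ → not eligible.
Adoption Assistance — status part-time ✗ (requires full-time, seasonal, or temporary) → not eligible.
Profit Sharing Plan — service 67 weeks ≥ 60 days ✓; 16 hrs/wk < 32 ✗ → not eligible.

Stock Purchase Plan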